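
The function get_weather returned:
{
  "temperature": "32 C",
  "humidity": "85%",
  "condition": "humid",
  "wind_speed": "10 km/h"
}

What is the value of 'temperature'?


32 C


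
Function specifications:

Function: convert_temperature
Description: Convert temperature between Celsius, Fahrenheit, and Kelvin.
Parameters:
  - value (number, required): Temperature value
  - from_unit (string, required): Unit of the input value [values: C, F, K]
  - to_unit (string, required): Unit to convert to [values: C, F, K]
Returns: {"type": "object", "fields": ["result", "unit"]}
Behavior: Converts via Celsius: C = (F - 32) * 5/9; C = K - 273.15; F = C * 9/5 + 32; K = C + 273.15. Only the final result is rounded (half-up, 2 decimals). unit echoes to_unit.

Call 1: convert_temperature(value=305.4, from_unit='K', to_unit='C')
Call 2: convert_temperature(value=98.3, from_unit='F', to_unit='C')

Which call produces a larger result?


Call 1:
  To C: 305.4 - 273.15 = 32.25
  Target is C: 32.25
  Round to 2 decimals: 32.25
  -> 32.25 C
Call 2:
  To C: (98.3 - 32) * 5/9 = 36.833333
  Target is C: 36.833333
  Round to 2 decimals: 36.83
  -> 36.83 C
Call 2 (36.83 C)


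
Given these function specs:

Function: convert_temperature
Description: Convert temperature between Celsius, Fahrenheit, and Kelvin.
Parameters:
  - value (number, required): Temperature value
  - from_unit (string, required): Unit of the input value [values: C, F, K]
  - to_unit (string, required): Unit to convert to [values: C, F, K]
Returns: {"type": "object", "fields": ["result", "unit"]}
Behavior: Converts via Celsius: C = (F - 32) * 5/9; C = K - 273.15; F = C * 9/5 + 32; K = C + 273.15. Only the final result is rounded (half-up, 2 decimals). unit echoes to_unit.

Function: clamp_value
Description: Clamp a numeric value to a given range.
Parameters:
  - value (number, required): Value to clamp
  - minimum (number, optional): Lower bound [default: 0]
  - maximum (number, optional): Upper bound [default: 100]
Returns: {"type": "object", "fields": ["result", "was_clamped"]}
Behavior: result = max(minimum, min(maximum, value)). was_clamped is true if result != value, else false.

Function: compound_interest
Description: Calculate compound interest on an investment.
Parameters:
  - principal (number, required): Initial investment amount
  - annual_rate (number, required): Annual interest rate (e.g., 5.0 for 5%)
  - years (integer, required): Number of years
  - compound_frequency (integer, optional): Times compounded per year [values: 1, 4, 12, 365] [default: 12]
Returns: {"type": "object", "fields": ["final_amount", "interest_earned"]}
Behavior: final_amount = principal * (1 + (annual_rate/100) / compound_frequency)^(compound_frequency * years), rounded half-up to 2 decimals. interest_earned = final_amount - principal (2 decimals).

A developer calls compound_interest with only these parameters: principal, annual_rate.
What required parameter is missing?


Required parameters: principal, annual_rate, years
Provided: principal, annual_rate
Missing: years
years


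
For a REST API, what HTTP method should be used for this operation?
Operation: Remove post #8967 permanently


GET = read, POST = create, PUT = update/replace, DELETE = remove
This operation is a removal.
DELETE


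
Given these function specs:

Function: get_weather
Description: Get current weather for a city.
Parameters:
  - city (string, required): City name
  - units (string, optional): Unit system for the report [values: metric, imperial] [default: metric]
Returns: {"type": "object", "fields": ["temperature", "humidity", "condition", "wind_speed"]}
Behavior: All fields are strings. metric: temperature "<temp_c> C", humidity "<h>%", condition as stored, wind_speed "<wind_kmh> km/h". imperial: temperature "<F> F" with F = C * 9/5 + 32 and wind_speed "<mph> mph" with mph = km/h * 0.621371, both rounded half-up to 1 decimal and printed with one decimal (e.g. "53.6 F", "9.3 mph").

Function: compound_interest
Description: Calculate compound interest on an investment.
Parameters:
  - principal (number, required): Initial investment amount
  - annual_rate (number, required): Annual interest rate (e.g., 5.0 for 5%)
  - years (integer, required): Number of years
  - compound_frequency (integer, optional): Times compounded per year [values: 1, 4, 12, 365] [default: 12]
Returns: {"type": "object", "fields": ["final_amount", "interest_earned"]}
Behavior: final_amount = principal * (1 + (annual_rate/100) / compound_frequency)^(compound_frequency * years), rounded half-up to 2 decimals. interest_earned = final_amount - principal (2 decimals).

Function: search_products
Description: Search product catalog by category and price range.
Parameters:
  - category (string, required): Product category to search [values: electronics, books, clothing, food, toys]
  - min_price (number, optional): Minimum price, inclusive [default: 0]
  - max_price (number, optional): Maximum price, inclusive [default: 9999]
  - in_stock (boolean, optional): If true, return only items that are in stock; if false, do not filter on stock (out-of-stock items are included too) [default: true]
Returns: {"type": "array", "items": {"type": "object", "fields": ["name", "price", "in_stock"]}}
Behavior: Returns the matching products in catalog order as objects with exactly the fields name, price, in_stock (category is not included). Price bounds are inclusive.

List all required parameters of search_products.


Parameters of search_products and their required/optional flag:
  category: required
  min_price: optional
  max_price: optional
  in_stock: optional
category


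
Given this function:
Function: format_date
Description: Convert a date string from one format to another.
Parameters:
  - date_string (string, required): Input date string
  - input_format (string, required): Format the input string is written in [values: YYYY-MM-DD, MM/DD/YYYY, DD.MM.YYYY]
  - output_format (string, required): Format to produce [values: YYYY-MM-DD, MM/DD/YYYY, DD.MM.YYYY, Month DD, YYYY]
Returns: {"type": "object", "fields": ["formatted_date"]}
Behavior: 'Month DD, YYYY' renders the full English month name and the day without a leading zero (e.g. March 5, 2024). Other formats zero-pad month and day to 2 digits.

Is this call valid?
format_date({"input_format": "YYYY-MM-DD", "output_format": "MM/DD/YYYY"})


Checking required parameters...
Missing required parameter: date_string
Invalid - missing required parameter 'date_string'


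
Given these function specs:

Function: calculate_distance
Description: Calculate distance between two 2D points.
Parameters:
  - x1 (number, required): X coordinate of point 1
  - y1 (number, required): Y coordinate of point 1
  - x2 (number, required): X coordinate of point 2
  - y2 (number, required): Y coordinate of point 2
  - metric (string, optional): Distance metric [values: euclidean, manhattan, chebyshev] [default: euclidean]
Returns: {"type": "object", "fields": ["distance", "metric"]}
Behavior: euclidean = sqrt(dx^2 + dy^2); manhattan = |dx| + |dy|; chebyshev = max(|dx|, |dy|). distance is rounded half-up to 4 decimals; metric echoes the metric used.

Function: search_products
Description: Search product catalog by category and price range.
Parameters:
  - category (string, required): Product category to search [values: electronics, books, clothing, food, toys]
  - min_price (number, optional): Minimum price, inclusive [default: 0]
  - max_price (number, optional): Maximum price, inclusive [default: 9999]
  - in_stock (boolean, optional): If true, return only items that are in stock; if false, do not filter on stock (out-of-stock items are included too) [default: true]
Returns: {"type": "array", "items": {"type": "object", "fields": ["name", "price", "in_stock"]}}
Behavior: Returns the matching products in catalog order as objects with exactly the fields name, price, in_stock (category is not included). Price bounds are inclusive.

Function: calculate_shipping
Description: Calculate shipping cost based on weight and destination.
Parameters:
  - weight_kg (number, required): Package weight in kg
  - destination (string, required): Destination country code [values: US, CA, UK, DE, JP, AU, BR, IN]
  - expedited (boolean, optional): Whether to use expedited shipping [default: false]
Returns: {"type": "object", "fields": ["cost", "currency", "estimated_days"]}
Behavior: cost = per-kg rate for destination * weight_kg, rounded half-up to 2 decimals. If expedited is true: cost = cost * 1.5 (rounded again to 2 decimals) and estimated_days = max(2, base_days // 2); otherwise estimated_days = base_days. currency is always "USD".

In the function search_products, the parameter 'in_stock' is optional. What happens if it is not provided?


The search_products spec declares:
  - in_stock (boolean, optional): If true, return only items that are in stock; if false, do not filter on stock (out-of-stock items are included too) [default: true]
It defaults to true


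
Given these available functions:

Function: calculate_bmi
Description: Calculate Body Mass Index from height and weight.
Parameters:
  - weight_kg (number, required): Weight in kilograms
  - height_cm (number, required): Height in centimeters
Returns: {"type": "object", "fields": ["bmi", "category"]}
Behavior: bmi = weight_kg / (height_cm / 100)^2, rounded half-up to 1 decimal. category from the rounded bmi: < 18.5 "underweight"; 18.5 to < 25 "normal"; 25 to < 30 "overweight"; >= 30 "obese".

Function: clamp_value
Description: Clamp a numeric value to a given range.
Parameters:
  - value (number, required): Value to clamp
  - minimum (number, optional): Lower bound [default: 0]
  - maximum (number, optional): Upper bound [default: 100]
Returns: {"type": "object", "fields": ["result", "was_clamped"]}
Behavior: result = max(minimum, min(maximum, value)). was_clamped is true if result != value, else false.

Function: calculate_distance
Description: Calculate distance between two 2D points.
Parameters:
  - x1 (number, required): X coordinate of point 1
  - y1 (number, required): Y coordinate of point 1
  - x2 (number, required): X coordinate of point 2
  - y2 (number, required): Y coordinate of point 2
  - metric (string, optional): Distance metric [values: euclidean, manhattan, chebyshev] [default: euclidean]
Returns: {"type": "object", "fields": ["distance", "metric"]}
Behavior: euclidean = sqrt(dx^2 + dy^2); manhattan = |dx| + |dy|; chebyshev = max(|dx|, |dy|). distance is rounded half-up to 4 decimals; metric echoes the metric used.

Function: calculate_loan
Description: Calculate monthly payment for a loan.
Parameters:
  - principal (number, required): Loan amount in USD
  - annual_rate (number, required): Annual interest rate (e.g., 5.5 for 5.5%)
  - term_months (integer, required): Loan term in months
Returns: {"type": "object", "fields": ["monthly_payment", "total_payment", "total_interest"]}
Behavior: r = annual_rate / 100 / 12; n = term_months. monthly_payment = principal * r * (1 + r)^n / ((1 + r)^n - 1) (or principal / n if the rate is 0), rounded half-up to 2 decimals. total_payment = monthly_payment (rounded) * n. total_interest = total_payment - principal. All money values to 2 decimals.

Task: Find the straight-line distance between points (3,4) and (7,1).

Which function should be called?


The task needs a function whose description is: Calculate distance between two 2D points.
calculate_distance


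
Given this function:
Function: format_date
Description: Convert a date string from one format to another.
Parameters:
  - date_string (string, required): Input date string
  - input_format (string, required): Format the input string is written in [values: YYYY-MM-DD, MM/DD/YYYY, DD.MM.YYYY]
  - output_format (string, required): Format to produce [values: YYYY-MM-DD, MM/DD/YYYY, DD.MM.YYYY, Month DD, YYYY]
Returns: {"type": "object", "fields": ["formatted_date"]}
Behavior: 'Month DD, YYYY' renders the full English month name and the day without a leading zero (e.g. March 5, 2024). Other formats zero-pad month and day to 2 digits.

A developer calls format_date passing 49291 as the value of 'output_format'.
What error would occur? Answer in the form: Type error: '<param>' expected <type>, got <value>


Spec: 'output_format' is declared as string; 49291 is an integer.
Type error: 'output_format' expected string, got 49291


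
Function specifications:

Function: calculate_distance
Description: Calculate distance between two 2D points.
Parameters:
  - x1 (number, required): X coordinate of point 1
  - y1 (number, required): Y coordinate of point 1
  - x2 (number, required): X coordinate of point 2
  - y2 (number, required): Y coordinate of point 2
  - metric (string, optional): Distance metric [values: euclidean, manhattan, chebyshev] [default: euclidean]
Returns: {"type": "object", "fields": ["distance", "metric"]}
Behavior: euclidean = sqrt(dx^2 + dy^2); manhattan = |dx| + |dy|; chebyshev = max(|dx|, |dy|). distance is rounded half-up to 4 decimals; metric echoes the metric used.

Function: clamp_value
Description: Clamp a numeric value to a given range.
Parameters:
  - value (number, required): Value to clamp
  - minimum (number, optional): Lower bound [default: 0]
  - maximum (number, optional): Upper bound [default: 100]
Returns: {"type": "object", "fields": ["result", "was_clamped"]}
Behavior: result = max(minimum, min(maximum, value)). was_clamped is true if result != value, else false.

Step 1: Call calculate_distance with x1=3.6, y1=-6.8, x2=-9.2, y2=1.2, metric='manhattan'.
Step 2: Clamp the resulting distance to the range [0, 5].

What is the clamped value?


Step 1: calculate_distance (manhattan)
  |dx| = |-9.2 - 3.6| = 12.8; |dy| = |1.2 - -6.8| = 8
  manhattan: 12.8 + 8 = 20.8
  Round to 4 decimals: 20.8
  -> distance = 20.8
Step 2: clamp_value(value=20.8, minimum=0, maximum=5)
  result = max(0, min(5, 20.8)) = max(0, 5) = 5
  was_clamped = (5 != 20.8) = true
  -> result = 5
5


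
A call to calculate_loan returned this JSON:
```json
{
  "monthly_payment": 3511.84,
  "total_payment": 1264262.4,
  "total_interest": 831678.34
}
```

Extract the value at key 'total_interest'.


831678.34


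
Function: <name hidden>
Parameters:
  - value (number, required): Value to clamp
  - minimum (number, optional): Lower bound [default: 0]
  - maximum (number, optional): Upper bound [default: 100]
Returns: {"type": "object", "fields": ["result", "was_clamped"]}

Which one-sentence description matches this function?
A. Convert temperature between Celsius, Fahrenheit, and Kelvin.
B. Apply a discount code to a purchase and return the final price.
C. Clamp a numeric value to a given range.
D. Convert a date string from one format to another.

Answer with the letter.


Parameters value, minimum, maximum and return ["result", "was_clamped"] fit: Clamp a numeric value to a given range.
C


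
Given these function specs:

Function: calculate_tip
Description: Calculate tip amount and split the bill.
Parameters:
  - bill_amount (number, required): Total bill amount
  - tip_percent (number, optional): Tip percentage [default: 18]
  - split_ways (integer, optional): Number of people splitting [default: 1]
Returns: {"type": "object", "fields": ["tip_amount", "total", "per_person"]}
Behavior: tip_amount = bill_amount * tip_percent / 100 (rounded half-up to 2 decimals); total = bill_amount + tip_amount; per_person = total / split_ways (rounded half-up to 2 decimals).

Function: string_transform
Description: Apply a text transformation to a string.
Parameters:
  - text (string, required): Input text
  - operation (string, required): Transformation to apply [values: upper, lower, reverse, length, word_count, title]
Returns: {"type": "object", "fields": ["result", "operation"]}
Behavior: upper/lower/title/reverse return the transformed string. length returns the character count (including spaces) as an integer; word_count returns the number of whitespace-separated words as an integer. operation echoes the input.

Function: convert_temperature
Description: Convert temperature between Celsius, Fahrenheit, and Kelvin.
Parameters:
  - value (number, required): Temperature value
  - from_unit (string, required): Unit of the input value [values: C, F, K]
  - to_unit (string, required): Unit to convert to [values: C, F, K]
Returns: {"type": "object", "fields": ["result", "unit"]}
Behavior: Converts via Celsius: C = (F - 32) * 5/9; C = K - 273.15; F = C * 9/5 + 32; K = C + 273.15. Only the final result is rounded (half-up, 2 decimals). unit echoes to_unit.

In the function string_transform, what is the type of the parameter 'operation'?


The string_transform spec declares:
  - operation (string, required): Transformation to apply [values: upper, lower, reverse, length, word_count, title]
Type:
string


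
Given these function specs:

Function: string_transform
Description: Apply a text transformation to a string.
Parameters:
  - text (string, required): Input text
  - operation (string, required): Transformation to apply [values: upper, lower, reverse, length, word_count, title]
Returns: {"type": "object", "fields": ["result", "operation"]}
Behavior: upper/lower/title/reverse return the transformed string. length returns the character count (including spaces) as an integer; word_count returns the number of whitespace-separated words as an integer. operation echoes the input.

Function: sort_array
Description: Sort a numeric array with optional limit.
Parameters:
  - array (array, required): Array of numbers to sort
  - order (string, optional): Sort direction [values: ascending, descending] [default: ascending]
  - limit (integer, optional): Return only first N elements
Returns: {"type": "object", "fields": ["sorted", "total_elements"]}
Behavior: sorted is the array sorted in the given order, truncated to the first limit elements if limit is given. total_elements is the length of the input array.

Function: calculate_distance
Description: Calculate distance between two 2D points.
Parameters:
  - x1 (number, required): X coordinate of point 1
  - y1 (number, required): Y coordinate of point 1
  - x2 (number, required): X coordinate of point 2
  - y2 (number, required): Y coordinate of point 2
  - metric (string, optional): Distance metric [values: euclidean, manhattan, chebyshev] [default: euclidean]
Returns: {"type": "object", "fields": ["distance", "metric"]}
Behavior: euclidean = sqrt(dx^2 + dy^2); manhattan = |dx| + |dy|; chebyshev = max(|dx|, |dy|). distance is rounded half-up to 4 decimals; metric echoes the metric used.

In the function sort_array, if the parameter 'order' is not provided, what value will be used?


The sort_array spec declares:
  - order (string, optional): Sort direction [values: ascending, descending] [default: ascending]
Default:
ascending


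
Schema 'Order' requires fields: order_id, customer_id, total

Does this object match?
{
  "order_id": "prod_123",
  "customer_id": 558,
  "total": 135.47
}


Checking required fields... All present.
Valid - all required fields present


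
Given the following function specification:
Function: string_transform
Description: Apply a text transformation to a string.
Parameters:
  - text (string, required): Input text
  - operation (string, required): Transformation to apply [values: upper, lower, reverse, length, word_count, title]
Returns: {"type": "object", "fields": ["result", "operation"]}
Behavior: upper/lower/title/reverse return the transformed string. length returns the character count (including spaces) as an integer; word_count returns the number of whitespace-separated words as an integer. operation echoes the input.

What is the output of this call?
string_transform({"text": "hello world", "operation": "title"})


title('hello world') = 'Hello World'
Output:
{"result": "Hello World", "operation": "title"}


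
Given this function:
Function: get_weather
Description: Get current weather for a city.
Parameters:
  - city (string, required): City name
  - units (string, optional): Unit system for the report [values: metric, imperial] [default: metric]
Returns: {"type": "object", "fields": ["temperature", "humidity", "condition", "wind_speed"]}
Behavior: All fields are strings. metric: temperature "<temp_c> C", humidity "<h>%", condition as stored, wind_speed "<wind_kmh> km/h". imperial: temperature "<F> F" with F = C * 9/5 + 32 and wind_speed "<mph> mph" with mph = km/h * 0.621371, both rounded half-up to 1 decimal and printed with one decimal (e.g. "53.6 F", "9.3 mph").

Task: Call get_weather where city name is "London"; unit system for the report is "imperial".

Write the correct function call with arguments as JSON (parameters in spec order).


Mapping each described value to its parameter name:
  'City name' -> city = "London"
  'Unit system for the report' -> units = "imperial"
get_weather({"city": "London", "units": "imperial"})


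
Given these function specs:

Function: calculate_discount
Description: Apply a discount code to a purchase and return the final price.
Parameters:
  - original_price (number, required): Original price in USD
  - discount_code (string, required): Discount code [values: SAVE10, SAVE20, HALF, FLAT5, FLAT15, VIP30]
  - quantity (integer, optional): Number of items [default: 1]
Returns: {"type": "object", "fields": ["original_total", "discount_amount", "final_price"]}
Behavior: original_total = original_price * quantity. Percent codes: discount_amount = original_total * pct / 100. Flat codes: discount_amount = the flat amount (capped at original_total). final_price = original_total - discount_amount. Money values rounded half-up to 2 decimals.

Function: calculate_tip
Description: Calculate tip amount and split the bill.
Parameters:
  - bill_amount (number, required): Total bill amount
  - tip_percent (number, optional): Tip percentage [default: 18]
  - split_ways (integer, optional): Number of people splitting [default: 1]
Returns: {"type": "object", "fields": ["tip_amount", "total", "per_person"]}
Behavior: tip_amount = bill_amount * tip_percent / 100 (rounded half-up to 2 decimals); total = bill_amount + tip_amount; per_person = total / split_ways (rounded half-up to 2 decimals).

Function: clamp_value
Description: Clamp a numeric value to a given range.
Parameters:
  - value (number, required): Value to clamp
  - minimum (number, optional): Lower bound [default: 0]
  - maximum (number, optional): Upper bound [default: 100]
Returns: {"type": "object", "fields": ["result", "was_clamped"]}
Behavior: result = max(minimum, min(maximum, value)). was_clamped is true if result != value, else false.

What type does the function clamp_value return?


The clamp_value spec declares Returns: {"type": "object", "fields": ["result", "was_clamped"]}
Type:
object


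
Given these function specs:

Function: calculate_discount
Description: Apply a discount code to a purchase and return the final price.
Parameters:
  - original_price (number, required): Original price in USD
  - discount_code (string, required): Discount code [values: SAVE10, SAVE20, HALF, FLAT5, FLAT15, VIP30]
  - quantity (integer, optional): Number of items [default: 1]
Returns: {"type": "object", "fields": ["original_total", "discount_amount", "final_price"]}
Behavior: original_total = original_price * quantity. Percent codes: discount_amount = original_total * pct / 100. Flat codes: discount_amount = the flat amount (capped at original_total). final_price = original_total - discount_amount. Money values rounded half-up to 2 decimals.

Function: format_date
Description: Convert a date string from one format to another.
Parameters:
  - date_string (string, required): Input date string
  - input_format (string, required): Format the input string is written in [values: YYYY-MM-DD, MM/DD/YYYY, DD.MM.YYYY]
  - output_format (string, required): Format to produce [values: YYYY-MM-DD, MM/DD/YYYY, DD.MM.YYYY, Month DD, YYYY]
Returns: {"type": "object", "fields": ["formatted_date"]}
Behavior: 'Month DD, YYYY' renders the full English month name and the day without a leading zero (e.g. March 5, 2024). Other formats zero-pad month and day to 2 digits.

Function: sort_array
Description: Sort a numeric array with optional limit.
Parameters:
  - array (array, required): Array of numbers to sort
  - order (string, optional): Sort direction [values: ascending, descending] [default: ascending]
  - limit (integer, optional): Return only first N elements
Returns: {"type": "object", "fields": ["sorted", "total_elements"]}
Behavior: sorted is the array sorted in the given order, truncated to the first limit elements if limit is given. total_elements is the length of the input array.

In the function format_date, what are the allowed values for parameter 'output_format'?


The format_date spec declares:
  - output_format (string, required): Format to produce [values: YYYY-MM-DD, MM/DD/YYYY, DD.MM.YYYY, Month DD, YYYY]
Allowed values:
YYYY-MM-DD, MM/DD/YYYY, DD.MM.YYYY, Month DD, YYYY


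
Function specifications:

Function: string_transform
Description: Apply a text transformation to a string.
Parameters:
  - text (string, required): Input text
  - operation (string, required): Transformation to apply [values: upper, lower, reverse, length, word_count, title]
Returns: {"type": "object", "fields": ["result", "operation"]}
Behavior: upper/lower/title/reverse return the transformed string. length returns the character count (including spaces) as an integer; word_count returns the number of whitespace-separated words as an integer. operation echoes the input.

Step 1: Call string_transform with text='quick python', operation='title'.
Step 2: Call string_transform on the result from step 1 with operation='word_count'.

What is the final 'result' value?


Step 1: string_transform(text='quick python', operation='title')
  -> result = 'Quick Python'
Step 2: string_transform(text='Quick Python', operation='word_count')
  words: Quick, Python -> 2
  -> result = 2
2


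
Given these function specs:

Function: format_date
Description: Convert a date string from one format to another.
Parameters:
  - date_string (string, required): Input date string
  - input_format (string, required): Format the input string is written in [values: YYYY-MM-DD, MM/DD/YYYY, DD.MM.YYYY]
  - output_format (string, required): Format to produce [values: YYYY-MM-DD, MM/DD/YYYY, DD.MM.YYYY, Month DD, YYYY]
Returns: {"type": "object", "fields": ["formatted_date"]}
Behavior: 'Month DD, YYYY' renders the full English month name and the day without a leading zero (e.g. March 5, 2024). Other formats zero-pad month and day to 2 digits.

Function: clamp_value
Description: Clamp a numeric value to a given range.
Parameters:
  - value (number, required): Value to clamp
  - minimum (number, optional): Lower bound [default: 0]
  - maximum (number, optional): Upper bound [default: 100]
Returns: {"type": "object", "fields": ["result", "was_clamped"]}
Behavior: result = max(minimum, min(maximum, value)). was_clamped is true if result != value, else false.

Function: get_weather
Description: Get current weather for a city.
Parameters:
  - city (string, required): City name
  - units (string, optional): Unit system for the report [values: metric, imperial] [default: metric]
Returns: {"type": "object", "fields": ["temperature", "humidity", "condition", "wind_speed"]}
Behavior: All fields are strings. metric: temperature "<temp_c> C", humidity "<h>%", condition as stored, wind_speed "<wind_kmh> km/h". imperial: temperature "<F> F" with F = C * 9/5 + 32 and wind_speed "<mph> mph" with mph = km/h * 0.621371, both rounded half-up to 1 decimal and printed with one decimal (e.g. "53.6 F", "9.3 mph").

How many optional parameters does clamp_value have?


Parameters of clamp_value: value (required), minimum (optional), maximum (optional)
Optional count:
2


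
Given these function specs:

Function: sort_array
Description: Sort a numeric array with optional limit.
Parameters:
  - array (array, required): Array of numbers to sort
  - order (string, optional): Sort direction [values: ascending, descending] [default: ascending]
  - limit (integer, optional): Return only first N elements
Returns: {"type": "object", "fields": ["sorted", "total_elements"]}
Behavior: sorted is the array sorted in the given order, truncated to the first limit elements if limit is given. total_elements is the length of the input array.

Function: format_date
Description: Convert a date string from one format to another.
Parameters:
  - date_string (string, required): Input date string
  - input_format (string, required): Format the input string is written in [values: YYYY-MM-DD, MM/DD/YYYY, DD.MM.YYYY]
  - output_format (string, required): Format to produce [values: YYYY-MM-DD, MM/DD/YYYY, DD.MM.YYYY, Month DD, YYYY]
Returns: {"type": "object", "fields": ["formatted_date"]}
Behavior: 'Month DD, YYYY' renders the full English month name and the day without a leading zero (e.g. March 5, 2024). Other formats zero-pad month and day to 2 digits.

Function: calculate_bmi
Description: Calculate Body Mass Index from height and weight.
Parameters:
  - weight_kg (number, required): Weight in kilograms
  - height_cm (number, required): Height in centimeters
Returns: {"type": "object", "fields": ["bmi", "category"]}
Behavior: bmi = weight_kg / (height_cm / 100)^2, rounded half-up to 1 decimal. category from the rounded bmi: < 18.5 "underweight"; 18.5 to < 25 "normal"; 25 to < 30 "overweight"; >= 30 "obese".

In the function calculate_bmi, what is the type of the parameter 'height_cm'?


The calculate_bmi spec declares:
  - height_cm (number, required): Height in centimeters
Type:
number


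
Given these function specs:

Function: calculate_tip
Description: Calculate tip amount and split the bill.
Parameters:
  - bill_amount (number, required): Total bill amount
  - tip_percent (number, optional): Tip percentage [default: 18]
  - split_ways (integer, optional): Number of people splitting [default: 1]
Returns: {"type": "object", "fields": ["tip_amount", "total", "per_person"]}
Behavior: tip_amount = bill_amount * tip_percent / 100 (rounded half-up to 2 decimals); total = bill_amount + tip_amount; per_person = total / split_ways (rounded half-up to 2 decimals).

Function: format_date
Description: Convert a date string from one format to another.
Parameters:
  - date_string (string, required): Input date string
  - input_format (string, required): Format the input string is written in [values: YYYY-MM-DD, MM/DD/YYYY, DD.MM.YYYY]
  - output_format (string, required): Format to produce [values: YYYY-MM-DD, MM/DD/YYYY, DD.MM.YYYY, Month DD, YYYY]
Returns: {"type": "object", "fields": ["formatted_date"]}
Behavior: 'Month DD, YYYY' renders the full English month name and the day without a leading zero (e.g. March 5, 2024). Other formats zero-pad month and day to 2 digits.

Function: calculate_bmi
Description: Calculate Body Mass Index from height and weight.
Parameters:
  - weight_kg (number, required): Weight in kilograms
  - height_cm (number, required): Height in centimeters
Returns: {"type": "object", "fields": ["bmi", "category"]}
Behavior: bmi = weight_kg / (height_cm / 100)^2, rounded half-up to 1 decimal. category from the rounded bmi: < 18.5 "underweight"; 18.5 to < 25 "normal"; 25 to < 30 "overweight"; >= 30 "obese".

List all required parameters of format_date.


Parameters of format_date and their required/optional flag:
  date_string: required
  input_format: required
  output_format: required
date_string, input_format, output_format


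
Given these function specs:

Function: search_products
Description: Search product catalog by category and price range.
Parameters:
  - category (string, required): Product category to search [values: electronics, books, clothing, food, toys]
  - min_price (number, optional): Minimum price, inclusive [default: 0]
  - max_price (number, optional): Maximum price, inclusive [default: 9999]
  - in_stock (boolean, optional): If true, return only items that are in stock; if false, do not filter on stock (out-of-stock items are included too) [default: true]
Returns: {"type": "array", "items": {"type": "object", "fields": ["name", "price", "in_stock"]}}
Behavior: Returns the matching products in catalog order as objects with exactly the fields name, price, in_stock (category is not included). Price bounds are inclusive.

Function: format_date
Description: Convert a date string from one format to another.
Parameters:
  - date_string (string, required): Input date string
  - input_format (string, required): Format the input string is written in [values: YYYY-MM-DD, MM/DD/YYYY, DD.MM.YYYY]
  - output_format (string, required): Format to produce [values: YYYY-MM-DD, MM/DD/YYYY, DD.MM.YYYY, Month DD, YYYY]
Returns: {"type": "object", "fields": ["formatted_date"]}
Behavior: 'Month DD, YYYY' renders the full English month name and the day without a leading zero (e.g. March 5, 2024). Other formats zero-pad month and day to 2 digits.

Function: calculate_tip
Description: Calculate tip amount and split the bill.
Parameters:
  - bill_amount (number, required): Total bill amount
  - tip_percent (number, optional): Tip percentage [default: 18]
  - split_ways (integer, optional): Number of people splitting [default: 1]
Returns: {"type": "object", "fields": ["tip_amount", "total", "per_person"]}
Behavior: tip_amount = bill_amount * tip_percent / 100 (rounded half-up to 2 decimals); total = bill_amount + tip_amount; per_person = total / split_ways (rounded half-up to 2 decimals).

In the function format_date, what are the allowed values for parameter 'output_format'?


The format_date spec declares:
  - output_format (string, required): Format to produce [values: YYYY-MM-DD, MM/DD/YYYY, DD.MM.YYYY, Month DD, YYYY]
Allowed values:
YYYY-MM-DD, MM/DD/YYYY, DD.MM.YYYY, Month DD, YYYY


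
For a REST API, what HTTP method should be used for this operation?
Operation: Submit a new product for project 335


GET = read, POST = create, PUT = update/replace, DELETE = remove
This operation is a create.
POST


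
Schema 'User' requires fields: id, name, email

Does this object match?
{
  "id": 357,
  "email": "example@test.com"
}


Checking required fields...
Missing: name
Invalid - missing required field 'name'


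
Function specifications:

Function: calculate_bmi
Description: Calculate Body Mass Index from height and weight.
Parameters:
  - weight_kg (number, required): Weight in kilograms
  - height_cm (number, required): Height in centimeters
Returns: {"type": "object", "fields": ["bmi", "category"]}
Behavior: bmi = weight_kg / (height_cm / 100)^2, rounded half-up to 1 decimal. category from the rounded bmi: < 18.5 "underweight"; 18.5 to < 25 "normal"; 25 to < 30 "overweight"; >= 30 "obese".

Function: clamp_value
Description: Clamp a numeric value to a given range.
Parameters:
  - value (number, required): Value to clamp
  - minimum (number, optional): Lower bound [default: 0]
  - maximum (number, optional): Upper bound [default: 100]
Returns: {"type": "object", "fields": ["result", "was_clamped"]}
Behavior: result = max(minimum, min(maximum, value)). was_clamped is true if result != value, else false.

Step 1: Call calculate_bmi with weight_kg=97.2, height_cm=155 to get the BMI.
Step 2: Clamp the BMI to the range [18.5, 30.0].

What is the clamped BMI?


Step 1: calculate_bmi(weight_kg=97.2, height_cm=155)
  height_m = 155 / 100 = 1.55
  bmi = 97.2 / 1.55^2 = 97.2 / 2.4025 = 40.457856 -> 40.5
  40.5 >= 30 -> obese
  -> bmi = 40.5
Step 2: clamp_value(value=40.5, minimum=18.5, maximum=30.0)
  result = max(18.5, min(30.0, 40.5)) = max(18.5, 30.0) = 30.0
  was_clamped = (30.0 != 40.5) = true
  -> result = 30.0
30.0


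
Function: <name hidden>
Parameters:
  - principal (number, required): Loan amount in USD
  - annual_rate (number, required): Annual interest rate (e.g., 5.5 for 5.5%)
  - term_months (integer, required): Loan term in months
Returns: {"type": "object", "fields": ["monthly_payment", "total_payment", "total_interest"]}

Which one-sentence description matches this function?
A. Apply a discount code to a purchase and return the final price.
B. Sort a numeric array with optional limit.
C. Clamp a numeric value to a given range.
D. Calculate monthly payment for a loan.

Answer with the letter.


Parameters principal, annual_rate, term_months and return ["monthly_payment", "total_payment", "total_interest"] fit: Calculate monthly payment for a loan.
D


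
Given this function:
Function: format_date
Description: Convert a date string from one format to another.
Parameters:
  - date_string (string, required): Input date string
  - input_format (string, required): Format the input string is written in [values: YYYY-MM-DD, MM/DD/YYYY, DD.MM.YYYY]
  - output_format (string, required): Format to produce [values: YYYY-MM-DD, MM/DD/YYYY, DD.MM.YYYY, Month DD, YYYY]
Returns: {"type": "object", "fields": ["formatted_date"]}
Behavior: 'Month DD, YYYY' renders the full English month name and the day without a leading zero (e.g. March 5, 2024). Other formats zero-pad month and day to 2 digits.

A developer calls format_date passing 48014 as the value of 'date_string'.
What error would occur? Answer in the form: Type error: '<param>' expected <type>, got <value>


Spec: 'date_string' is declared as string; 48014 is an integer.
Type error: 'date_string' expected string, got 48014


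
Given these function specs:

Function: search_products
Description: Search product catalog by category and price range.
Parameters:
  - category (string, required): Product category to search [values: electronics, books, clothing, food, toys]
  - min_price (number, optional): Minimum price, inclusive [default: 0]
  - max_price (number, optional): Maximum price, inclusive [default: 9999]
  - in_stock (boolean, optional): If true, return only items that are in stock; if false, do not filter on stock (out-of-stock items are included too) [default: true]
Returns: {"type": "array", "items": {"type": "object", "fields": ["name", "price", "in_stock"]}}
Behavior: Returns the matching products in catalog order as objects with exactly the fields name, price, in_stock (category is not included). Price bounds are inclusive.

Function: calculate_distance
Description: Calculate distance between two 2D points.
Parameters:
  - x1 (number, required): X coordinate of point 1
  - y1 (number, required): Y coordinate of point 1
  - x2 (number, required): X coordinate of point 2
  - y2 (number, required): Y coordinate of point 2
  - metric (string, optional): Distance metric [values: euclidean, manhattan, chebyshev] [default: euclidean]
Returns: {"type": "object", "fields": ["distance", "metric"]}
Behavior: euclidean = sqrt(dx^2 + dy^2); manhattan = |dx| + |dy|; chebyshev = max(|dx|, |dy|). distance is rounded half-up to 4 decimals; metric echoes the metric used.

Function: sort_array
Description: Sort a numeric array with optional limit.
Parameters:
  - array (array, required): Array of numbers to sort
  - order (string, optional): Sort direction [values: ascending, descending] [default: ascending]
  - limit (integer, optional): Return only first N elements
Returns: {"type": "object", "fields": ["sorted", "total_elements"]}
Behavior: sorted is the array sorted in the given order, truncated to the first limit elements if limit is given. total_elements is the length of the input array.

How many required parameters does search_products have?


Parameters of search_products: category (required), min_price (optional), max_price (optional), in_stock (optional)
Required count:
1


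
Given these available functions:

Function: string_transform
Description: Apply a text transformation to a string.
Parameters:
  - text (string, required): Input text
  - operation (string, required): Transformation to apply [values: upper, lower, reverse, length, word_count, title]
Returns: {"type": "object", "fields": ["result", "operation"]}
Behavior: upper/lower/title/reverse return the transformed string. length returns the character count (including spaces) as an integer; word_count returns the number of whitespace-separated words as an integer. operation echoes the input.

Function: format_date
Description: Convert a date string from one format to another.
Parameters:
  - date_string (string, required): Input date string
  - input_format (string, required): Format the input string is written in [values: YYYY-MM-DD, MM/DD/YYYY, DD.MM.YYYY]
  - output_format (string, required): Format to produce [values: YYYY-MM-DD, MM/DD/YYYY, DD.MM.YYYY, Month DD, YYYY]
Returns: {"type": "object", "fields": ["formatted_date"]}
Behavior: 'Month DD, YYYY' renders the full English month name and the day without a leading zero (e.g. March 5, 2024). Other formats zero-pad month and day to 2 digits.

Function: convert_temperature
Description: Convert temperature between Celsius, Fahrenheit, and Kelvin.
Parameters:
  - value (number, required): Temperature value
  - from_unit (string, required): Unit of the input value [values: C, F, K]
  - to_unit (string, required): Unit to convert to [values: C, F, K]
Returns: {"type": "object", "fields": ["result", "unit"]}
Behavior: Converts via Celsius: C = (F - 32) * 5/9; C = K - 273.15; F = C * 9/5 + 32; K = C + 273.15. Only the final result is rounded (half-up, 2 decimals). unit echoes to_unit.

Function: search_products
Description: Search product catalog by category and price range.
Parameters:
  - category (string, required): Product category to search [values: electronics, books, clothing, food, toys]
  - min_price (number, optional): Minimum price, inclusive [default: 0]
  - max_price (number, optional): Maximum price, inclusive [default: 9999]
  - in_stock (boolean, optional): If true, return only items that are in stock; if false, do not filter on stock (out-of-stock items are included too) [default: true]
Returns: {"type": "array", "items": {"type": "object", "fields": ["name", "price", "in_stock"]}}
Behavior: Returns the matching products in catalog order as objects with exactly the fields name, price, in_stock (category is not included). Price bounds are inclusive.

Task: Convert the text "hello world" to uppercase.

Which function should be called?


The task needs a function whose description is: Apply a text transformation to a string.
string_transform
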